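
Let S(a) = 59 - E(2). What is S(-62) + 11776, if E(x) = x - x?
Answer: 11835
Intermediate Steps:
E(x) = 0
S(a) = 59 (S(a) = 59 - 1*0 = 59 + 0 = 59)
S(-62) + 11776 = 59 + 11776 = 11835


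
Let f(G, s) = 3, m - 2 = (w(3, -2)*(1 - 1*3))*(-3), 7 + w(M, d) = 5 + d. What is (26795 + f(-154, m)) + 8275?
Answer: 35073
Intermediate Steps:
w(M, d) = -2 + d (w(M, d) = -7 + (5 + d) = -2 + d)
m = -22 (m = 2 + ((-2 - 2)*(1 - 1*3))*(-3) = 2 - 4*(1 - 3)*(-3) = 2 - 4*(-2)*(-3) = 2 + 8*(-3) = 2 - 24 = -22)
(26795 + f(-154, m)) + 8275 = (26795 + 3) + 8275 = 26798 + 8275 = 35073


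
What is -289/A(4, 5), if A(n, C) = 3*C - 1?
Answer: -289/14 ≈ -20.643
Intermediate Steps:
A(n, C) = -1 + 3*C
-289/A(4, 5) = -289/(-1 + 3*5) = -289/(-1 + 15) = -289/14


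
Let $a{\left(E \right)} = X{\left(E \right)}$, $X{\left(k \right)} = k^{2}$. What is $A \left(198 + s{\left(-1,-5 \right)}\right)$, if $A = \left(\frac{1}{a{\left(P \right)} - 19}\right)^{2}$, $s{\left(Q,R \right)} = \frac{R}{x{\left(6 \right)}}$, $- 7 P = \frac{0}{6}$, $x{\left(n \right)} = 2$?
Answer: $\frac{391}{722} \approx 0.54155$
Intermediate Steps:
$P = 0$ ($P = - \frac{0 \cdot \frac{1}{6}}{7} = \left(- \frac{1}{7}\right) 0 = 0$)
$a{\left(E \right)} = E^{2}$
$s{\left(Q,R \right)} = \frac{R}{2}$
$A = \frac{1}{361}$ ($A = \left(\frac{1}{0^{2} - 19}\right)^{2} = \left(\frac{1}{0 - 19}\right)^{2} = \left(\frac{1}{-19}\right)^{2} = \left(- \frac{1}{19}\right)^{2} = \frac{1}{361} \approx 0.0027701$)
$A \left(198 + s{\left(-1,-5 \right)}\right) = \frac{198 + \frac{1}{2} \left(-5\right)}{361} = \frac{198 - \frac{5}{2}}{361} = \frac{1}{361} \cdot \frac{391}{2} = \frac{391}{722}$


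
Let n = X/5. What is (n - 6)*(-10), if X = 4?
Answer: 52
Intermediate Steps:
n = ⅘ (n = 4/5 = 4*(⅕) = ⅘ ≈ 0.80000)
(n - 6)*(-10) = (⅘ - 6)*(-10) = -26/5*(-10) = 52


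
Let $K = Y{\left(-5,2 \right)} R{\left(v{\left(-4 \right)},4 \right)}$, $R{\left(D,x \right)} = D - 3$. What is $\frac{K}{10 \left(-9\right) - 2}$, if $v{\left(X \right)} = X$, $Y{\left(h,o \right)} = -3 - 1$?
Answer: $- \frac{7}{23} \approx -0.30435$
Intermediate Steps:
$Y{\left(h,o \right)} = -4$
$R{\left(D,x \right)} = -3 + D$ ($R{\left(D,x \right)} = D - 3 = -3 + D$)
$K = 28$ ($K = - 4 \left(-3 - 4\right) = \left(-4\right) \left(-7\right) = 28$)
$\frac{K}{10 \left(-9\right) - 2} = \frac{28}{10 \left(-9\right) - 2} = \frac{28}{-90 + \left(-6 + 4\right)} = \frac{28}{-90 - 2} = \frac{28}{-92} = 28 \left(- \frac{1}{92}\right) = - \frac{7}{23}$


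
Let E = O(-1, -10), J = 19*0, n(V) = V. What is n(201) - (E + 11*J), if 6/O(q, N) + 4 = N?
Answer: 1410/7 ≈ 201.43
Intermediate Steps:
O(q, N) = 6/(-4 + N)
J = 0
E = -3/7 (E = 6/(-4 - 10) = 6/(-14) = 6*(-1/14) = -3/7 ≈ -0.42857)
n(201) - (E + 11*J) = 201 - (-3/7 + 11*0) = 201 - (-3/7 + 0) = 201 - 1*(-3/7) = 201 + 3/7 = 1410/7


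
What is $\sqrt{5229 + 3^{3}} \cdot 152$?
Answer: $912 \sqrt{146} \approx 11020.0$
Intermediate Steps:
$\sqrt{5229 + 3^{3}} \cdot 152 = \sqrt{5229 + 27} \cdot 152 = \sqrt{5256} \cdot 152 = 6 \sqrt{146} \cdot 152 = 912 \sqrt{146}$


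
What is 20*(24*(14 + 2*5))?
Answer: 11520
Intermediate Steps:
20*(24*(14 + 2*5)) = 20*(24*(14 + 10)) = 20*(24*24) = 20*576 = 11520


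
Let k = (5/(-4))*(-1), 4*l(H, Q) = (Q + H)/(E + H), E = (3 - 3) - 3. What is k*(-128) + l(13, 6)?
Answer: -6381/40 ≈ -159.52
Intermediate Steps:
E = -3 (E = 0 - 3 = -3)
l(H, Q) = (H + Q)/(4*(-3 + H)) (l(H, Q) = ((Q + H)/(-3 + H))/4 = ((H + Q)/(-3 + H))/4 = (H + Q)/(4*(-3 + H)))
k = 5/4 (k = (5*(-1/4))*(-1) = -5/4*(-1) = 5/4 ≈ 1.2500)
k*(-128) + l(13, 6) = (5/4)*(-128) + (13 + 6)/(4*(-3 + 13)) = -160 + (1/4)*19/10 = -160 + (1/4)*(1/10)*19 = -160 + 19/40 = -6381/40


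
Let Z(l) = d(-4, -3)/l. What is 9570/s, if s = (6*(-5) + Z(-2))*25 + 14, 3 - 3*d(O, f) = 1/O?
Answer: -229680/17989 ≈ -12.768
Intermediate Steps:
d(O, f) = 1 - 1/(3*O)
Z(l) = 13/(12*l) (Z(l) = ((-⅓ - 4)/(-4))/l = (-¼*(-13/3))/l = 13/(12*l))
s = -17989/24 (s = (6*(-5) + (13/12)/(-2))*25 + 14 = (-30 + (13/12)*(-½))*25 + 14 = (-30 - 13/24)*25 + 14 = -733/24*25 + 14 = -18325/24 + 14 = -17989/24 ≈ -749.54)
9570/s = 9570/(-17989/24) = 9570*(-24/17989) = -229680/17989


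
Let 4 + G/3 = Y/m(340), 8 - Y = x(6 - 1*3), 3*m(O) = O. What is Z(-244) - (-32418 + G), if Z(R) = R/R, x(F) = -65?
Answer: 11025883/340 ≈ 32429.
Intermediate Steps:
m(O) = O/3
Z(R) = 1
Y = 73 (Y = 8 - 1*(-65) = 8 + 65 = 73)
G = -3423/340 (G = -12 + 3*(73/(((1/3)*340))) = -12 + 3*(73/(340/3)) = -12 + 3*(73*(3/340)) = -12 + 3*(219/340) = -12 + 657/340 = -3423/340 ≈ -10.068)
Z(-244) - (-32418 + G) = 1 - (-32418 - 3423/340) = 1 - 1*(-11025543/340) = 1 + 11025543/340 = 11025883/340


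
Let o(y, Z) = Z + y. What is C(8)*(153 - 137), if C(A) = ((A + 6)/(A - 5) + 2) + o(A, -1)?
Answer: 656/3 ≈ 218.67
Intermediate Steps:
C(A) = 1 + A + (6 + A)/(-5 + A) (C(A) = ((A + 6)/(A - 5) + 2) + (-1 + A) = ((6 + A)/(-5 + A) + 2) + (-1 + A) = (2 + (6 + A)/(-5 + A)) + (-1 + A) = 1 + A + (6 + A)/(-5 + A))
C(8)*(153 - 137) = ((1 + 8**2 - 3*8)/(-5 + 8))*(153 - 137) = ((1 + 64 - 24)/3)*16 = ((1/3)*41)*16 = (41/3)*16 = 656/3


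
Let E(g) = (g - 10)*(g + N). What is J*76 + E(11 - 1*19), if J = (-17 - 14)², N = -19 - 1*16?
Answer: 73810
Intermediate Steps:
N = -35 (N = -19 - 16 = -35)
J = 961 (J = (-31)² = 961)
E(g) = (-35 + g)*(-10 + g) (E(g) = (g - 10)*(g - 35) = (-10 + g)*(-35 + g) = (-35 + g)*(-10 + g))
J*76 + E(11 - 1*19) = 961*76 + (350 + (11 - 1*19)² - 45*(11 - 1*19)) = 73036 + (350 + (11 - 19)² - 45*(11 - 19)) = 73036 + (350 + (-8)² - 45*(-8)) = 73036 + (350 + 64 + 360) = 73036 + 774 = 73810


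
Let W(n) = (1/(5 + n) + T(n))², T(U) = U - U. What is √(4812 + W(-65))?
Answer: √17323201/60 ≈ 69.369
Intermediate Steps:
T(U) = 0
W(n) = (5 + n)⁻² (W(n) = (1/(5 + n) + 0)² = (1/(5 + n))² = (5 + n)⁻²)
√(4812 + W(-65)) = √(4812 + (5 - 65)⁻²) = √(4812 + (-60)⁻²) = √(4812 + 1/3600) = √(17323201/3600) = √17323201/60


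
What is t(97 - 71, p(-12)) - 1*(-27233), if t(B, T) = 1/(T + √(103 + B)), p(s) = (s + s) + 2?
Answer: 9667693/355 - √129/355 ≈ 27233.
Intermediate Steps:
p(s) = 2 + 2*s (p(s) = 2*s + 2 = 2 + 2*s)
t(97 - 71, p(-12)) - 1*(-27233) = 1/((2 + 2*(-12)) + √(103 + (97 - 71))) - 1*(-27233) = 1/((2 - 24) + √(103 + 26)) + 27233 = 1/(-22 + √129) + 27233 = 27233 + 1/(-22 + √129)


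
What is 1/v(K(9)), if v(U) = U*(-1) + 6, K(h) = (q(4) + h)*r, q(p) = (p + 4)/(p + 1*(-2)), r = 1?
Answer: -⅐ ≈ -0.14286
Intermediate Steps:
q(p) = (4 + p)/(-2 + p) (q(p) = (4 + p)/(p - 2) = (4 + p)/(-2 + p))
K(h) = 4 + h (K(h) = ((4 + 4)/(-2 + 4) + h)*1 = (8/2 + h)*1 = ((½)*8 + h)*1 = (4 + h)*1 = 4 + h)
v(U) = 6 - U (v(U) = -U + 6 = 6 - U)
1/v(K(9)) = 1/(6 - (4 + 9)) = 1/(6 - 1*13) = 1/(6 - 13) = 1/(-7) = -⅐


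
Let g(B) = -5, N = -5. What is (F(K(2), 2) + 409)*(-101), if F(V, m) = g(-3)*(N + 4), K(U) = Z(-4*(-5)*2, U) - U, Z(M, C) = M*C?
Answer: -41814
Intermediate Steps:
Z(M, C) = C*M
K(U) = 39*U (K(U) = U*(-4*(-5)*2) - U = U*(20*2) - U = U*40 - U = 40*U - U = 39*U)
F(V, m) = 5 (F(V, m) = -5*(-5 + 4) = -5*(-1) = 5)
(F(K(2), 2) + 409)*(-101) = (5 + 409)*(-101) = 414*(-101) = -41814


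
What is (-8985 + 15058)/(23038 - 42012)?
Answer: -6073/18974 ≈ -0.32007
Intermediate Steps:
(-8985 + 15058)/(23038 - 42012) = 6073/(-18974) = 6073*(-1/18974) = -6073/18974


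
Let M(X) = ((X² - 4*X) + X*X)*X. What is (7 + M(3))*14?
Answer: 350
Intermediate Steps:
M(X) = X*(-4*X + 2*X²) (M(X) = ((X² - 4*X) + X²)*X = (-4*X + 2*X²)*X = X*(-4*X + 2*X²))
(7 + M(3))*14 = (7 + 2*3²*(-2 + 3))*14 = (7 + 2*9*1)*14 = (7 + 18)*14 = 25*14 = 350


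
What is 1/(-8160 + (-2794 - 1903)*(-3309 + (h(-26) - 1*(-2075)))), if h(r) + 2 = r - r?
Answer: 1/5797332 ≈ 1.7249e-7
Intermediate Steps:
h(r) = -2 (h(r) = -2 + (r - r) = -2 + 0 = -2)
1/(-8160 + (-2794 - 1903)*(-3309 + (h(-26) - 1*(-2075)))) = 1/(-8160 + (-2794 - 1903)*(-3309 + (-2 - 1*(-2075)))) = 1/(-8160 - 4697*(-3309 + (-2 + 2075))) = 1/(-8160 - 4697*(-3309 + 2073)) = 1/(-8160 - 4697*(-1236)) = 1/(-8160 + 5805492) = 1/5797332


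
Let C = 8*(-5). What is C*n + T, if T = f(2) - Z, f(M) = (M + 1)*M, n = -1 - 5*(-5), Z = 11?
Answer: -965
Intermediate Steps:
n = 24 (n = -1 + 25 = 24)
f(M) = M*(1 + M) (f(M) = (1 + M)*M = M*(1 + M))
C = -40
T = -5 (T = 2*(1 + 2) - 1*11 = 2*3 - 11 = 6 - 11 = -5)
C*n + T = -40*24 - 5 = -960 - 5 = -965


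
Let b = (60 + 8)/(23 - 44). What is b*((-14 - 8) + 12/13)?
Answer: 18632/273 ≈ 68.249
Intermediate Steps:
b = -68/21 (b = 68/(-21) = 68*(-1/21) = -68/21 ≈ -3.2381)
b*((-14 - 8) + 12/13) = -68*((-14 - 8) + 12/13)/21 = -68*(-22 + 12*(1/13))/21 = -68*(-22 + 12/13)/21 = -68/21*(-274/13) = 18632/273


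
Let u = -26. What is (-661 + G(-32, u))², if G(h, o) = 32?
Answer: 395641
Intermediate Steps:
(-661 + G(-32, u))² = (-661 + 32)² = (-629)² = 395641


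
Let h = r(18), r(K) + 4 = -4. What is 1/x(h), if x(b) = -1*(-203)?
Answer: 1/203 ≈ 0.0049261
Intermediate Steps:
r(K) = -8 (r(K) = -4 - 4 = -8)
h = -8
x(b) = 203
1/x(h) = 1/203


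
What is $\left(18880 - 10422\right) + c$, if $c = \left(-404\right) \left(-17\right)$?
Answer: $15326$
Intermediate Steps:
$c = 6868$
$\left(18880 - 10422\right) + c = \left(18880 - 10422\right) + 6868 = 8458 + 6868 = 15326$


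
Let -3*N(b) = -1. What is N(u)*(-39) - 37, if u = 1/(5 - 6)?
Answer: -50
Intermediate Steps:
u = -1 (u = 1/(-1) = -1)
N(b) = ⅓ (N(b) = -⅓*(-1) = ⅓)
N(u)*(-39) - 37 = (⅓)*(-39) - 37 = -13 - 37 = -50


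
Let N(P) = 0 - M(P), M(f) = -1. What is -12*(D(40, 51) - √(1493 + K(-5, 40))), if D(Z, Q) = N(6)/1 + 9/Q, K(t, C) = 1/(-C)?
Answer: -240/17 + 3*√597190/5 ≈ 449.55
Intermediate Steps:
N(P) = 1 (N(P) = 0 - 1*(-1) = 0 + 1 = 1)
K(t, C) = -1/C
D(Z, Q) = 1 + 9/Q (D(Z, Q) = 1/1 + 9/Q = 1*1 + 9/Q = 1 + 9/Q)
-12*(D(40, 51) - √(1493 + K(-5, 40))) = -12*((9 + 51)/51 - √(1493 - 1/40)) = -12*((1/51)*60 - √(1493 - 1*1/40)) = -12*(20/17 - √(1493 - 1/40)) = -12*(20/17 - √(59719/40)) = -12*(20/17 - √597190/20) = -240/17 + 3*√597190/5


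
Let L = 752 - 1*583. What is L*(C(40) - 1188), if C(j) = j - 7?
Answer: -195195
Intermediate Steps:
L = 169 (L = 752 - 583 = 169)
C(j) = -7 + j
L*(C(40) - 1188) = 169*((-7 + 40) - 1188) = 169*(33 - 1188) = 169*(-1155) = -195195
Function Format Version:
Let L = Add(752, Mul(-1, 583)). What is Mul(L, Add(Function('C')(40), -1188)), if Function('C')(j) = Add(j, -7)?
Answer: -195195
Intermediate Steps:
L = 169 (L = Add(752, -583) = 169)
Function('C')(j) = Add(-7, j)
Mul(L, Add(Function('C')(40), -1188)) = Mul(169, Add(Add(-7, 40), -1188)) = Mul(169, Add(33, -1188)) = Mul(169, -1155) = -195195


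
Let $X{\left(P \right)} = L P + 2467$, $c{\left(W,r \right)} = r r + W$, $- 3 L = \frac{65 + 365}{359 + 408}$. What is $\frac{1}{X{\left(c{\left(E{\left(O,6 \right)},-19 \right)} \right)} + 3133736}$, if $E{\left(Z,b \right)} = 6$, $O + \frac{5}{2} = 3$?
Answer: $\frac{2301}{7216245293} \approx 3.1886 \cdot 10^{-7}$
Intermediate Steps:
$O = \frac{1}{2}$ ($O = - \frac{5}{2} + 3 = \frac{1}{2} \approx 0.5$)
$L = - \frac{430}{2301}$ ($L = - \frac{\left(65 + 365\right) \frac{1}{359 + 408}}{3} = - \frac{430 \cdot \frac{1}{767}}{3} = \left(- \frac{1}{3}\right) \frac{430}{767} = - \frac{430}{2301} \approx -0.18688$)
$c{\left(W,r \right)} = W + r^{2}$ ($c{\left(W,r \right)} = r^{2} + W = W + r^{2}$)
$X{\left(P \right)} = 2467 - \frac{430 P}{2301}$ ($X{\left(P \right)} = - \frac{430 P}{2301} + 2467 = 2467 - \frac{430 P}{2301}$)
$\frac{1}{X{\left(c{\left(E{\left(O,6 \right)},-19 \right)} \right)} + 3133736} = \frac{1}{\left(2467 - \frac{430 \left(6 + \left(-19\right)^{2}\right)}{2301}\right) + 3133736} = \frac{1}{\left(2467 - \frac{430 \left(6 + 361\right)}{2301}\right) + 3133736} = \frac{1}{\left(2467 - \frac{157810}{2301}\right) + 3133736} = \frac{1}{\frac{5518757}{2301} + 3133736} = \frac{1}{\frac{7216245293}{2301}} = \frac{2301}{7216245293}$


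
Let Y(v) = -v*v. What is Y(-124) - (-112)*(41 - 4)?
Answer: -11232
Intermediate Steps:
Y(v) = -v²
Y(-124) - (-112)*(41 - 4) = -1*(-124)² - (-112)*(41 - 4) = -1*15376 - (-112)*37 = -15376 - 1*(-4144) = -15376 + 4144 = -11232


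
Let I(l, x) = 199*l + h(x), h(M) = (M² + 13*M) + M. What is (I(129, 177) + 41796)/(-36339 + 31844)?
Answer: -101274/4495 ≈ -22.530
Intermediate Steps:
h(M) = M² + 14*M
I(l, x) = 199*l + x*(14 + x)
(I(129, 177) + 41796)/(-36339 + 31844) = ((199*129 + 177*(14 + 177)) + 41796)/(-36339 + 31844) = ((25671 + 177*191) + 41796)/(-4495) = ((25671 + 33807) + 41796)*(-1/4495) = (59478 + 41796)*(-1/4495) = 101274*(-1/4495) = -101274/4495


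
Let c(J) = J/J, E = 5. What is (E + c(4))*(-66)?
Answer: -396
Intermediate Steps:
c(J) = 1
(E + c(4))*(-66) = (5 + 1)*(-66) = 6*(-66) = -396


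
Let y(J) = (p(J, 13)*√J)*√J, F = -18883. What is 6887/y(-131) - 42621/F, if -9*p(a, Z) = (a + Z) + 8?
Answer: -556256379/272104030 ≈ -2.0443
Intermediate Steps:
p(a, Z) = -8/9 - Z/9 - a/9 (p(a, Z) = -((a + Z) + 8)/9 = -((Z + a) + 8)/9 = -(8 + Z + a)/9 = -8/9 - Z/9 - a/9)
y(J) = J*(-7/3 - J/9) (y(J) = ((-8/9 - ⅑*13 - J/9)*√J)*√J = ((-8/9 - 13/9 - J/9)*√J)*√J = ((-7/3 - J/9)*√J)*√J = (√J*(-7/3 - J/9))*√J = J*(-7/3 - J/9))
6887/y(-131) - 42621/F = 6887/((-⅑*(-131)*(21 - 131))) - 42621/(-18883) = 6887/((-⅑*(-131)*(-110))) - 42621*(-1/18883) = 6887/(-14410/9) + 42621/18883 = 6887*(-9/14410) + 42621/18883 = -61983/14410 + 42621/18883 = -556256379/272104030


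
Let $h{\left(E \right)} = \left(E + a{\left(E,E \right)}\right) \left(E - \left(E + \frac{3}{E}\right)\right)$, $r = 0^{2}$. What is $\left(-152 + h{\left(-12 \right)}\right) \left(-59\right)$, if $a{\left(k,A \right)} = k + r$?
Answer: $9322$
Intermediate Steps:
$r = 0$
$a{\left(k,A \right)} = k$ ($a{\left(k,A \right)} = k + 0 = k$)
$h{\left(E \right)} = -6$ ($h{\left(E \right)} = \left(E + E\right) \left(E - \left(E + \frac{3}{E}\right)\right) = 2 E \left(E - \left(E + \frac{3}{E}\right)\right) = 2 E \left(- \frac{3}{E}\right) = -6$)
$\left(-152 + h{\left(-12 \right)}\right) \left(-59\right) = \left(-152 - 6\right) \left(-59\right) = \left(-158\right) \left(-59\right) = 9322$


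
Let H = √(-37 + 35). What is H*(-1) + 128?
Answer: 128 - I*√2 ≈ 128.0 - 1.4142*I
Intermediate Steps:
H = I*√2 (H = √(-2) = I*√2 ≈ 1.4142*I)
H*(-1) + 128 = (I*√2)*(-1) + 128 = -I*√2 + 128 = 128 - I*√2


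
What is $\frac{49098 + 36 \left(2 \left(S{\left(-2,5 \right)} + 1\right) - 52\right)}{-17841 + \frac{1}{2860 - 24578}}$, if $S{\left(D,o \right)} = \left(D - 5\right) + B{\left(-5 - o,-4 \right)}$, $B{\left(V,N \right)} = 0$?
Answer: $- \frac{1016272092}{387470839} \approx -2.6228$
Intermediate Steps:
$S{\left(D,o \right)} = -5 + D$ ($S{\left(D,o \right)} = \left(D - 5\right) + 0 = \left(-5 + D\right) + 0 = -5 + D$)
$\frac{49098 + 36 \left(2 \left(S{\left(-2,5 \right)} + 1\right) - 52\right)}{-17841 + \frac{1}{2860 - 24578}} = \frac{49098 + 36 \left(2 \left(\left(-5 - 2\right) + 1\right) - 52\right)}{-17841 + \frac{1}{2860 - 24578}} = \frac{49098 + 36 \left(2 \left(-7 + 1\right) - 52\right)}{-17841 + \frac{1}{-21718}} = \frac{49098 + 36 \left(2 \left(-6\right) - 52\right)}{-17841 - \frac{1}{21718}} = \frac{49098 + 36 \left(-12 - 52\right)}{- \frac{387470839}{21718}} = \left(49098 + 36 \left(-64\right)\right) \left(- \frac{21718}{387470839}\right) = \left(49098 - 2304\right) \left(- \frac{21718}{387470839}\right) = 46794 \left(- \frac{21718}{387470839}\right) = - \frac{1016272092}{387470839}$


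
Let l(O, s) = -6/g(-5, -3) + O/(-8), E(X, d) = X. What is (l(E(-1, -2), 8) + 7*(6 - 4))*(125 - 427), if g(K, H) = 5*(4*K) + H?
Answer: -1764737/412 ≈ -4283.3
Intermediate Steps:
g(K, H) = H + 20*K (g(K, H) = 20*K + H = H + 20*K)
l(O, s) = 6/103 - O/8 (l(O, s) = -6/(-3 + 20*(-5)) + O/(-8) = -6/(-3 - 100) + O*(-⅛) = -6/(-103) - O/8 = -6*(-1/103) - O/8 = 6/103 - O/8)
(l(E(-1, -2), 8) + 7*(6 - 4))*(125 - 427) = ((6/103 - ⅛*(-1)) + 7*(6 - 4))*(125 - 427) = ((6/103 + ⅛) + 7*2)*(-302) = (151/824 + 14)*(-302) = (11687/824)*(-302) = -1764737/412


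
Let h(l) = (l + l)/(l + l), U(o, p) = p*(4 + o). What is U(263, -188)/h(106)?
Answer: -50196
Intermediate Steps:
h(l) = 1 (h(l) = (2*l)/((2*l)) = (2*l)*(1/(2*l)) = 1)
U(263, -188)/h(106) = -188*(4 + 263)/1 = -188*267*1 = -50196*1 = -50196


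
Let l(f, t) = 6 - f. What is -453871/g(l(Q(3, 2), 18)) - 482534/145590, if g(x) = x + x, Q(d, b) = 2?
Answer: -33041469581/582360 ≈ -56737.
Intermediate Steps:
g(x) = 2*x
-453871/g(l(Q(3, 2), 18)) - 482534/145590 = -453871*1/(2*(6 - 1*2)) - 482534/145590 = -453871*1/(2*(6 - 2)) - 482534*1/145590 = -453871/(2*4) - 241267/72795 = -453871/8 - 241267/72795 = -33041469581/582360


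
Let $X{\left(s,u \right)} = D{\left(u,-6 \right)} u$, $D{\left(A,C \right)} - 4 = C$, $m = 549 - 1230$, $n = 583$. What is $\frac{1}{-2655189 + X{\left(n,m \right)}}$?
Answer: $- \frac{1}{2653827} \approx -3.7681 \cdot 10^{-7}$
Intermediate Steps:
$m = -681$ ($m = 549 - 1230 = -681$)
$D{\left(A,C \right)} = 4 + C$
$X{\left(s,u \right)} = - 2 u$ ($X{\left(s,u \right)} = \left(4 - 6\right) u = - 2 u$)
$\frac{1}{-2655189 + X{\left(n,m \right)}} = \frac{1}{-2655189 - -1362} = \frac{1}{-2655189 + 1362} = \frac{1}{-2653827} = - \frac{1}{2653827}$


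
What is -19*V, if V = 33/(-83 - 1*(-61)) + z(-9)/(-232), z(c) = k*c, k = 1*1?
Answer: 6441/232 ≈ 27.763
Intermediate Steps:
k = 1
z(c) = c (z(c) = 1*c = c)
V = -339/232 (V = 33/(-83 - 1*(-61)) - 9/(-232) = 33/(-83 + 61) - 9*(-1/232) = 33/(-22) + 9/232 = 33*(-1/22) + 9/232 = -3/2 + 9/232 = -339/232 ≈ -1.4612)
-19*V = -19*(-339/232) = 6441/232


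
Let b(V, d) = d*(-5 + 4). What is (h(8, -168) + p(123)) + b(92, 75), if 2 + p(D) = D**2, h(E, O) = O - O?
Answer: 15052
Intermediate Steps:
b(V, d) = -d (b(V, d) = d*(-1) = -d)
h(E, O) = 0
p(D) = -2 + D**2
(h(8, -168) + p(123)) + b(92, 75) = (0 + (-2 + 123**2)) - 1*75 = (0 + (-2 + 15129)) - 75 = (0 + 15127) - 75 = 15127 - 75 = 15052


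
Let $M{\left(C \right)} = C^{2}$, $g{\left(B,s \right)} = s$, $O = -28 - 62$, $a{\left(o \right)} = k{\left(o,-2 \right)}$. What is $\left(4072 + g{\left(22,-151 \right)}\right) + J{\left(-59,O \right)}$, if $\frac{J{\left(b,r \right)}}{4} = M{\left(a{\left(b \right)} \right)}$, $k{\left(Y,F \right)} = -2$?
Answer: $3937$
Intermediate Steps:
$a{\left(o \right)} = -2$
$O = -90$ ($O = -28 - 62 = -90$)
$J{\left(b,r \right)} = 16$ ($J{\left(b,r \right)} = 4 \left(-2\right)^{2} = 4 \cdot 4 = 16$)
$\left(4072 + g{\left(22,-151 \right)}\right) + J{\left(-59,O \right)} = \left(4072 - 151\right) + 16 = 3921 + 16 = 3937$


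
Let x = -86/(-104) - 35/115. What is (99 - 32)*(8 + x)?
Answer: 682931/1196 ≈ 571.01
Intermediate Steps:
x = 625/1196 (x = -86*(-1/104) - 35*1/115 = 43/52 - 7/23 = 625/1196 ≈ 0.52258)
(99 - 32)*(8 + x) = (99 - 32)*(8 + 625/1196) = 67*(10193/1196) = 682931/1196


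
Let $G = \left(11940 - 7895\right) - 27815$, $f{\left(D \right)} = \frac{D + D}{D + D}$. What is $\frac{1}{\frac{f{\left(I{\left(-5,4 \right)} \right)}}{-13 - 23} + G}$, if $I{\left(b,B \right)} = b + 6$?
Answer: $- \frac{36}{855721} \approx -4.207 \cdot 10^{-5}$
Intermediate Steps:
$I{\left(b,B \right)} = 6 + b$
$f{\left(D \right)} = 1$ ($f{\left(D \right)} = \frac{2 D}{2 D} = 2 D \frac{1}{2 D} = 1$)
$G = -23770$ ($G = 4045 - 27815 = -23770$)
$\frac{1}{\frac{f{\left(I{\left(-5,4 \right)} \right)}}{-13 - 23} + G} = \frac{1}{\frac{1}{-13 - 23} \cdot 1 - 23770} = \frac{1}{\frac{1}{-36} \cdot 1 - 23770} = \frac{1}{\left(- \frac{1}{36}\right) 1 - 23770} = \frac{1}{- \frac{1}{36} - 23770} = \frac{1}{- \frac{855721}{36}} = - \frac{36}{855721}$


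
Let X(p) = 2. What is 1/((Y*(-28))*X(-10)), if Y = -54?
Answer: 1/3024 ≈ 0.00033069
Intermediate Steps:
1/((Y*(-28))*X(-10)) = 1/(-54*(-28)*2) = 1/(1512*2) = 1/3024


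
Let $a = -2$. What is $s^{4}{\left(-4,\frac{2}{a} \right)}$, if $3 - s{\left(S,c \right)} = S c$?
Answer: $1$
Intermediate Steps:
$s{\left(S,c \right)} = 3 - S c$
$s^{4}{\left(-4,\frac{2}{a} \right)} = \left(3 - - 4 \frac{2}{-2}\right)^{4} = \left(3 - - 4 \cdot 2 \left(- \frac{1}{2}\right)\right)^{4} = \left(3 - \left(-4\right) \left(-1\right)\right)^{4} = \left(3 - 4\right)^{4} = \left(-1\right)^{4} = 1$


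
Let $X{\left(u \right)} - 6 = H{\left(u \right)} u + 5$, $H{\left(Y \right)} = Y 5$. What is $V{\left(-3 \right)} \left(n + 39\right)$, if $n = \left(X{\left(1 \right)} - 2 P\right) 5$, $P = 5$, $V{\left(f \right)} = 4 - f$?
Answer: $483$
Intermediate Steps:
$H{\left(Y \right)} = 5 Y$
$X{\left(u \right)} = 11 + 5 u^{2}$ ($X{\left(u \right)} = 6 + \left(5 u u + 5\right) = 6 + \left(5 u^{2} + 5\right) = 6 + \left(5 + 5 u^{2}\right) = 11 + 5 u^{2}$)
$n = 30$ ($n = \left(\left(11 + 5 \cdot 1^{2}\right) - 10\right) 5 = \left(\left(11 + 5 \cdot 1\right) - 10\right) 5 = \left(\left(11 + 5\right) - 10\right) 5 = \left(16 - 10\right) 5 = 6 \cdot 5 = 30$)
$V{\left(-3 \right)} \left(n + 39\right) = \left(4 - -3\right) \left(30 + 39\right) = \left(4 + 3\right) 69 = 7 \cdot 69 = 483$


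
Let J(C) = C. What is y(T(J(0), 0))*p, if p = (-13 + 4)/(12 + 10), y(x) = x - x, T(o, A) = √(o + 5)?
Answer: 0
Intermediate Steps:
T(o, A) = √(5 + o)
y(x) = 0
p = -9/22 ≈ -0.40909
y(T(J(0), 0))*p = 0*(-9/22) = 0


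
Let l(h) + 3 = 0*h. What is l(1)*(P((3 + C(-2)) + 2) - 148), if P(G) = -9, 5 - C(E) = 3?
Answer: 471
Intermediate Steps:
C(E) = 2 (C(E) = 5 - 1*3 = 5 - 3 = 2)
l(h) = -3 (l(h) = -3 + 0*h = -3 + 0 = -3)
l(1)*(P((3 + C(-2)) + 2) - 148) = -3*(-9 - 148) = -3*(-157) = 471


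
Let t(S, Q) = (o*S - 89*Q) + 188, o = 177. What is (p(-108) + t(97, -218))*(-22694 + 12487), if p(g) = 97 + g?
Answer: -375086836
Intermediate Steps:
t(S, Q) = 188 - 89*Q + 177*S (t(S, Q) = (177*S - 89*Q) + 188 = (-89*Q + 177*S) + 188 = 188 - 89*Q + 177*S)
(p(-108) + t(97, -218))*(-22694 + 12487) = ((97 - 108) + (188 - 89*(-218) + 177*97))*(-22694 + 12487) = (-11 + (188 + 19402 + 17169))*(-10207) = (-11 + 36759)*(-10207) = 36748*(-10207) = -375086836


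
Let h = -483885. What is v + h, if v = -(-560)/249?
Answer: -120486805/249 ≈ -4.8388e+5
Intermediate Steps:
v = 560/249 (v = -(-560)/249 = -20*(-28/249) = 560/249 ≈ 2.2490)
v + h = 560/249 - 483885 = -120486805/249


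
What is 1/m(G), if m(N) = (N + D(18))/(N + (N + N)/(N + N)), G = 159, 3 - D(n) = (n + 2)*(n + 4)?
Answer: -80/139 ≈ -0.57554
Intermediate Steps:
D(n) = 3 - (2 + n)*(4 + n) (D(n) = 3 - (n + 2)*(n + 4) = 3 - (2 + n)*(4 + n))
m(N) = (-437 + N)/(1 + N) (m(N) = (N + (-5 - 1*18**2 - 6*18))/(N + (N + N)/(N + N)) = (N + (-5 - 1*324 - 108))/(N + (2*N)/((2*N))) = (N + (-5 - 324 - 108))/(N + (2*N)*(1/(2*N))) = (N - 437)/(N + 1) = (-437 + N)/(1 + N))
1/m(G) = 1/((-437 + 159)/(1 + 159)) = 1/(-278/160) = 1/((1/160)*(-278)) = 1/(-139/80) = -80/139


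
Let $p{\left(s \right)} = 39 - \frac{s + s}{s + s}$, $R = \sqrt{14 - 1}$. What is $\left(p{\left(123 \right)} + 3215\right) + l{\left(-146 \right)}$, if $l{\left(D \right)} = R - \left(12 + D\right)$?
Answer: $3387 + \sqrt{13} \approx 3390.6$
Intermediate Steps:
$R = \sqrt{13} \approx 3.6056$
$l{\left(D \right)} = -12 + \sqrt{13} - D$ ($l{\left(D \right)} = \sqrt{13} - \left(12 + D\right) = -12 + \sqrt{13} - D$)
$p{\left(s \right)} = 38$ ($p{\left(s \right)} = 39 - \frac{2 s}{2 s} = 39 - 2 s \frac{1}{2 s} = 39 - 1 = 38$)
$\left(p{\left(123 \right)} + 3215\right) + l{\left(-146 \right)} = \left(38 + 3215\right) - \left(-134 - \sqrt{13}\right) = 3253 + \left(-12 + \sqrt{13} + 146\right) = 3253 + \left(134 + \sqrt{13}\right) = 3387 + \sqrt{13}$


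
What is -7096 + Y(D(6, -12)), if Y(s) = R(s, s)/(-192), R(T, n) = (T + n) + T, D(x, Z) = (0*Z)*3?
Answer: -7096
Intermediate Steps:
D(x, Z) = 0 (D(x, Z) = 0*3 = 0)
R(T, n) = n + 2*T
Y(s) = -s/64 (Y(s) = (s + 2*s)/(-192) = (3*s)*(-1/192) = -s/64)
-7096 + Y(D(6, -12)) = -7096 - 1/64*0 = -7096 + 0 = -7096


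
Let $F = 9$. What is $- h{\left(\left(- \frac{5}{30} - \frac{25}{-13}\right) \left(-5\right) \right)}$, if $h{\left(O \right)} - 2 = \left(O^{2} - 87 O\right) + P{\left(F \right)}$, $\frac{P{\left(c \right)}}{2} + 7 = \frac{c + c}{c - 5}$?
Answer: $- \frac{5099383}{6084} \approx -838.16$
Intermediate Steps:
$P{\left(c \right)} = -14 + \frac{4 c}{-5 + c}$ ($P{\left(c \right)} = -14 + 2 \frac{c + c}{c - 5} = -14 + 2 \frac{2 c}{-5 + c} = -14 + \frac{4 c}{-5 + c}$)
$h{\left(O \right)} = -3 + O^{2} - 87 O$ ($h{\left(O \right)} = 2 + \left(\left(O^{2} - 87 O\right) + \frac{10 \left(7 - 9\right)}{-5 + 9}\right) = 2 + \left(\left(O^{2} - 87 O\right) + \frac{10 \left(7 - 9\right)}{4}\right) = 2 + \left(\left(O^{2} - 87 O\right) + 10 \cdot \frac{1}{4} \left(-2\right)\right) = 2 - \left(5 - O^{2} + 87 O\right) = -3 + O^{2} - 87 O$)
$- h{\left(\left(- \frac{5}{30} - \frac{25}{-13}\right) \left(-5\right) \right)} = - (-3 + \left(\left(- \frac{5}{30} - \frac{25}{-13}\right) \left(-5\right)\right)^{2} - 87 \left(- \frac{5}{30} - \frac{25}{-13}\right) \left(-5\right)) = - (-3 + \left(\left(\left(-5\right) \frac{1}{30} - - \frac{25}{13}\right) \left(-5\right)\right)^{2} - 87 \left(\left(-5\right) \frac{1}{30} - - \frac{25}{13}\right) \left(-5\right)) = - (-3 + \left(\left(- \frac{1}{6} + \frac{25}{13}\right) \left(-5\right)\right)^{2} - 87 \left(- \frac{1}{6} + \frac{25}{13}\right) \left(-5\right)) = - (-3 + \left(\frac{137}{78} \left(-5\right)\right)^{2} - 87 \cdot \frac{137}{78} \left(-5\right)) = - (-3 + \left(- \frac{685}{78}\right)^{2} - - \frac{19865}{26}) = - (-3 + \frac{469225}{6084} + \frac{19865}{26}) = \left(-1\right) \frac{5099383}{6084} = - \frac{5099383}{6084}$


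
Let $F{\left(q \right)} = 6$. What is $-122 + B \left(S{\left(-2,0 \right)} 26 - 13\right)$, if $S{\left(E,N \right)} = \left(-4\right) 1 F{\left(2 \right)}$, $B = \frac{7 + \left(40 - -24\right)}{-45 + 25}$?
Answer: $\frac{42787}{20} \approx 2139.4$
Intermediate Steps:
$B = - \frac{71}{20}$ ($B = \frac{7 + \left(40 + 24\right)}{-20} = \left(7 + 64\right) \left(- \frac{1}{20}\right) = 71 \left(- \frac{1}{20}\right) = - \frac{71}{20} \approx -3.55$)
$S{\left(E,N \right)} = -24$ ($S{\left(E,N \right)} = \left(-4\right) 1 \cdot 6 = \left(-4\right) 6 = -24$)
$-122 + B \left(S{\left(-2,0 \right)} 26 - 13\right) = -122 - \frac{71 \left(\left(-24\right) 26 - 13\right)}{20} = -122 - \frac{71 \left(-624 - 13\right)}{20} = -122 - - \frac{45227}{20} = -122 + \frac{45227}{20} = \frac{42787}{20}$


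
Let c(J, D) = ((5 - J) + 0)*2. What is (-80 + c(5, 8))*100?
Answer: -8000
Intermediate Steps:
c(J, D) = 10 - 2*J (c(J, D) = (5 - J)*2 = 10 - 2*J)
(-80 + c(5, 8))*100 = (-80 + (10 - 2*5))*100 = (-80 + (10 - 10))*100 = (-80 + 0)*100 = -80*100 = -8000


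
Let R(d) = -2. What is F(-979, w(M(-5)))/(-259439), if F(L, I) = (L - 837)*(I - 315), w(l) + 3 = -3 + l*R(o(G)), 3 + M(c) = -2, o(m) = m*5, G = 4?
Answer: -564776/259439 ≈ -2.1769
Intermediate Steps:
o(m) = 5*m
M(c) = -5 (M(c) = -3 - 2 = -5)
w(l) = -6 - 2*l (w(l) = -3 + (-3 + l*(-2)) = -3 + (-3 - 2*l) = -6 - 2*l)
F(L, I) = (-837 + L)*(-315 + I)
F(-979, w(M(-5)))/(-259439) = (263655 - 837*(-6 - 2*(-5)) - 315*(-979) + (-6 - 2*(-5))*(-979))/(-259439) = (263655 - 837*(-6 + 10) + 308385 + (-6 + 10)*(-979))*(-1/259439) = (263655 - 837*4 + 308385 + 4*(-979))*(-1/259439) = (263655 - 3348 + 308385 - 3916)*(-1/259439) = 564776*(-1/259439) = -564776/259439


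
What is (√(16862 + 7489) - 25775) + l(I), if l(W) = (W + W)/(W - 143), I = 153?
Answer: -128722/5 + √24351 ≈ -25588.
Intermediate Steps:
l(W) = 2*W/(-143 + W) (l(W) = (2*W)/(-143 + W) = 2*W/(-143 + W))
(√(16862 + 7489) - 25775) + l(I) = (√(16862 + 7489) - 25775) + 2*153/(-143 + 153) = (√24351 - 25775) + 2*153/10 = (-25775 + √24351) + 2*153*(⅒) = (-25775 + √24351) + 153/5 = -128722/5 + √24351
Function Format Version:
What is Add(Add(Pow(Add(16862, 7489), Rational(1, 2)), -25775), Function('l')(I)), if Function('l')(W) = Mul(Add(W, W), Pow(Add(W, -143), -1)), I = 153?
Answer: Add(Rational(-128722, 5), Pow(24351, Rational(1, 2))) ≈ -25588.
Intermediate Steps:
Function('l')(W) = Mul(2, W, Pow(Add(-143, W), -1)) (Function('l')(W) = Mul(Mul(2, W), Pow(Add(-143, W), -1)) = Mul(2, W, Pow(Add(-143, W), -1)))
Add(Add(Pow(Add(16862, 7489), Rational(1, 2)), -25775), Function('l')(I)) = Add(Add(Pow(Add(16862, 7489), Rational(1, 2)), -25775), Mul(2, 153, Pow(Add(-143, 153), -1))) = Add(Add(Pow(24351, Rational(1, 2)), -25775), Mul(2, 153, Pow(10, -1))) = Add(Add(-25775, Pow(24351, Rational(1, 2))), Mul(2, 153, Rational(1, 10))) = Add(Add(-25775, Pow(24351, Rational(1, 2))), Rational(153, 5)) = Add(Rational(-128722, 5), Pow(24351, Rational(1, 2)))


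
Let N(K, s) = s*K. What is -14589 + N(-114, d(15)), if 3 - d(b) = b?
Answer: -13221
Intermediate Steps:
d(b) = 3 - b
N(K, s) = K*s
-14589 + N(-114, d(15)) = -14589 - 114*(3 - 1*15) = -14589 - 114*(3 - 15) = -14589 - 114*(-12) = -14589 + 1368 = -13221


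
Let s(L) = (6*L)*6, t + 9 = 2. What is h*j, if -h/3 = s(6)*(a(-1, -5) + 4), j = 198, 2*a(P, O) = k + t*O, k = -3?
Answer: -2566080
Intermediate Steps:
t = -7 (t = -9 + 2 = -7)
a(P, O) = -3/2 - 7*O/2 (a(P, O) = (-3 - 7*O)/2 = -3/2 - 7*O/2)
s(L) = 36*L
h = -12960 (h = -3*36*6*((-3/2 - 7/2*(-5)) + 4) = -648*((-3/2 + 35/2) + 4) = -648*(16 + 4) = -648*20 = -3*4320 = -12960)
h*j = -12960*198 = -2566080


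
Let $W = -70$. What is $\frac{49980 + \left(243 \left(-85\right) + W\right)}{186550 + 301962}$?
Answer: $\frac{29255}{488512} \approx 0.059886$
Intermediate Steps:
$\frac{49980 + \left(243 \left(-85\right) + W\right)}{186550 + 301962} = \frac{49980 + \left(243 \left(-85\right) - 70\right)}{186550 + 301962} = \frac{49980 - 20725}{488512} = \left(49980 - 20725\right) \frac{1}{488512} = 29255 \cdot \frac{1}{488512} = \frac{29255}{488512}$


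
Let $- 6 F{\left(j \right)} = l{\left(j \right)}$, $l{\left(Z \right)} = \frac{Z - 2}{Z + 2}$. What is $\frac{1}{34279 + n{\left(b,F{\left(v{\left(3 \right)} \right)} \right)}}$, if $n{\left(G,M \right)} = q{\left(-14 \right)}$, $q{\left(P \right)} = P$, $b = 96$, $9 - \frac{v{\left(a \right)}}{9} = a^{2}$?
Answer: $\frac{1}{34265} \approx 2.9184 \cdot 10^{-5}$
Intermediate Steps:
$v{\left(a \right)} = 81 - 9 a^{2}$
$l{\left(Z \right)} = \frac{-2 + Z}{2 + Z}$
$F{\left(j \right)} = - \frac{-2 + j}{6 \left(2 + j\right)}$ ($F{\left(j \right)} = - \frac{\frac{1}{2 + j} \left(-2 + j\right)}{6} = - \frac{-2 + j}{6 \left(2 + j\right)}$)
$n{\left(G,M \right)} = -14$
$\frac{1}{34279 + n{\left(b,F{\left(v{\left(3 \right)} \right)} \right)}} = \frac{1}{34279 - 14} = \frac{1}{34265}$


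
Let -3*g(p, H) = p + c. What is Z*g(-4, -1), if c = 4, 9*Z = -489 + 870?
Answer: 0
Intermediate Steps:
Z = 127/3 (Z = (-489 + 870)/9 = (⅑)*381 = 127/3 ≈ 42.333)
g(p, H) = -4/3 - p/3 (g(p, H) = -(p + 4)/3 = -(4 + p)/3 = -4/3 - p/3)
Z*g(-4, -1) = 127*(-4/3 - ⅓*(-4))/3 = 127*(-4/3 + 4/3)/3 = (127/3)*0 = 0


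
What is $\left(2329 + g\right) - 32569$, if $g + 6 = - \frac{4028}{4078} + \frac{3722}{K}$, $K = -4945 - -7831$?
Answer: $- \frac{88991221765}{2942277} \approx -30246.0$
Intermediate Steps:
$K = 2886$ ($K = -4945 + 7831 = 2886$)
$g = - \frac{16765285}{2942277}$ ($g = -6 + \left(- \frac{4028}{4078} + \frac{3722}{2886}\right) = -6 + \left(\left(-4028\right) \frac{1}{4078} + 3722 \cdot \frac{1}{2886}\right) = -6 + \left(- \frac{2014}{2039} + \frac{1861}{1443}\right) = -6 + \frac{888377}{2942277} = - \frac{16765285}{2942277} \approx -5.6981$)
$\left(2329 + g\right) - 32569 = \left(2329 - \frac{16765285}{2942277}\right) - 32569 = \frac{6835797848}{2942277} - 32569 = - \frac{88991221765}{2942277}$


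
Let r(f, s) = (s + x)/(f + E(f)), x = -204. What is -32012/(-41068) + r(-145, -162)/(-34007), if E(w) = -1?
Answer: 19865656672/25487940437 ≈ 0.77941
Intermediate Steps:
r(f, s) = (-204 + s)/(-1 + f) (r(f, s) = (s - 204)/(f - 1) = (-204 + s)/(-1 + f))
-32012/(-41068) + r(-145, -162)/(-34007) = -32012/(-41068) + ((-204 - 162)/(-1 - 145))/(-34007) = -32012*(-1/41068) + (-366/(-146))*(-1/34007) = 8003/10267 - 1/146*(-366)*(-1/34007) = 8003/10267 + (183/73)*(-1/34007) = 8003/10267 - 183/2482511 = 19865656672/25487940437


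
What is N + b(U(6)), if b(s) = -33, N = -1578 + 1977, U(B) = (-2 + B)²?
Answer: 366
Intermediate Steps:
N = 399
N + b(U(6)) = 399 - 33 = 366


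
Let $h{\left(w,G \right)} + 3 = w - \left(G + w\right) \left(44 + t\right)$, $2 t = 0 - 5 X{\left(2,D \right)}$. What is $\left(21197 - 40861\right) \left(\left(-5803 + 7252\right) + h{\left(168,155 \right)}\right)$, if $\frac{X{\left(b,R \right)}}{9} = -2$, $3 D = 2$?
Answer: $533543312$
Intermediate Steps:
$D = \frac{2}{3}$ ($D = \frac{1}{3} \cdot 2 = \frac{2}{3} \approx 0.66667$)
$X{\left(b,R \right)} = -18$ ($X{\left(b,R \right)} = 9 \left(-2\right) = -18$)
$t = 45$ ($t = \frac{0 - -90}{2} = \frac{0 + 90}{2} = \frac{1}{2} \cdot 90 = 45$)
$h{\left(w,G \right)} = -3 - 89 G - 88 w$ ($h{\left(w,G \right)} = -3 + \left(w - \left(G + w\right) \left(44 + 45\right)\right) = -3 + \left(w - \left(G + w\right) 89\right) = -3 + \left(w - \left(89 G + 89 w\right)\right) = -3 - \left(88 w + 89 G\right) = -3 - 89 G - 88 w$)
$\left(21197 - 40861\right) \left(\left(-5803 + 7252\right) + h{\left(168,155 \right)}\right) = \left(21197 - 40861\right) \left(\left(-5803 + 7252\right) - 28582\right) = - 19664 \left(1449 - 28582\right) = \left(-19664\right) \left(-27133\right) = 533543312$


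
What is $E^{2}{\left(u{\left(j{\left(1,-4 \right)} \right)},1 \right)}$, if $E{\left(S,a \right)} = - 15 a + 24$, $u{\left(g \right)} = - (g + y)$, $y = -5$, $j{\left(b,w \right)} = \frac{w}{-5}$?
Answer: $81$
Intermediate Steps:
$j{\left(b,w \right)} = - \frac{w}{5}$ ($j{\left(b,w \right)} = w \left(- \frac{1}{5}\right) = - \frac{w}{5}$)
$u{\left(g \right)} = 5 - g$ ($u{\left(g \right)} = - (g - 5) = - (-5 + g) = 5 - g$)
$E{\left(S,a \right)} = 24 - 15 a$
$E^{2}{\left(u{\left(j{\left(1,-4 \right)} \right)},1 \right)} = \left(24 - 15\right)^{2} = 9^{2} = 81$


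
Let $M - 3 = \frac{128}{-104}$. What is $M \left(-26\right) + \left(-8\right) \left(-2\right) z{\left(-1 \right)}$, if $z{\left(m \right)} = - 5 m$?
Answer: $34$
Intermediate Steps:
$M = \frac{23}{13}$ ($M = 3 + \frac{128}{-104} = 3 + 128 \left(- \frac{1}{104}\right) = 3 - \frac{16}{13} = \frac{23}{13} \approx 1.7692$)
$M \left(-26\right) + \left(-8\right) \left(-2\right) z{\left(-1 \right)} = \frac{23}{13} \left(-26\right) + \left(-8\right) \left(-2\right) \left(\left(-5\right) \left(-1\right)\right) = -46 + 16 \cdot 5 = -46 + 80 = 34$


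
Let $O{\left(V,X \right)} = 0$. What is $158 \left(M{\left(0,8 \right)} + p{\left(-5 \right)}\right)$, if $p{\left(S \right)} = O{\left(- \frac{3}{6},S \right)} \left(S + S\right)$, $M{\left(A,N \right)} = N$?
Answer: $1264$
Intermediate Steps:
$p{\left(S \right)} = 0$ ($p{\left(S \right)} = 0 \left(S + S\right) = 0 \cdot 2 S = 0$)
$158 \left(M{\left(0,8 \right)} + p{\left(-5 \right)}\right) = 158 \left(8 + 0\right) = 158 \cdot 8 = 1264$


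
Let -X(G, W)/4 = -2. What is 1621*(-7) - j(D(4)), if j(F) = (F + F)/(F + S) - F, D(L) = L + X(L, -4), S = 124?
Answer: -192698/17 ≈ -11335.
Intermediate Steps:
X(G, W) = 8 (X(G, W) = -4*(-2) = 8)
D(L) = 8 + L (D(L) = L + 8 = 8 + L)
j(F) = -F + 2*F/(124 + F) (j(F) = (F + F)/(F + 124) - F = (2*F)/(124 + F) - F = 2*F/(124 + F) - F = -F + 2*F/(124 + F))
1621*(-7) - j(D(4)) = 1621*(-7) - (-1)*(8 + 4)*(122 + (8 + 4))/(124 + (8 + 4)) = -11347 - (-1)*12*(122 + 12)/(124 + 12) = -11347 - (-1)*12*134/136 = -11347 - 1*(-201/17) = -11347 + 201/17 = -192698/17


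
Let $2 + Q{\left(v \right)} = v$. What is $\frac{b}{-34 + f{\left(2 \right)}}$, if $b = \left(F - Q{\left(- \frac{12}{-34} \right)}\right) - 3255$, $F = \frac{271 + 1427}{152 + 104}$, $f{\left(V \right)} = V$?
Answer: $\frac{7064863}{69632} \approx 101.46$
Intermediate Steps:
$Q{\left(v \right)} = -2 + v$
$F = \frac{849}{128}$ ($F = \frac{1698}{256} = 1698 \cdot \frac{1}{256} = \frac{849}{128} \approx 6.6328$)
$b = - \frac{7064863}{2176}$ ($b = \left(\frac{849}{128} - \left(-2 - \frac{12}{-34}\right)\right) - 3255 = \left(\frac{849}{128} - \left(-2 - - \frac{6}{17}\right)\right) - 3255 = \left(\frac{849}{128} - \left(-2 + \frac{6}{17}\right)\right) - 3255 = \left(\frac{849}{128} - - \frac{28}{17}\right) - 3255 = \left(\frac{849}{128} + \frac{28}{17}\right) - 3255 = \frac{18017}{2176} - 3255 = - \frac{7064863}{2176} \approx -3246.7$)
$\frac{b}{-34 + f{\left(2 \right)}} = \frac{1}{-34 + 2} \left(- \frac{7064863}{2176}\right) = \frac{1}{-32} \left(- \frac{7064863}{2176}\right) = \left(- \frac{1}{32}\right) \left(- \frac{7064863}{2176}\right) = \frac{7064863}{69632}$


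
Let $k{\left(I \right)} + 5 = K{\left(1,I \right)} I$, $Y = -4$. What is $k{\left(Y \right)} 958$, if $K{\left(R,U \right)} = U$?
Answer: $10538$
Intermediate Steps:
$k{\left(I \right)} = -5 + I^{2}$ ($k{\left(I \right)} = -5 + I I = -5 + I^{2}$)
$k{\left(Y \right)} 958 = \left(-5 + \left(-4\right)^{2}\right) 958 = \left(-5 + 16\right) 958 = 11 \cdot 958 = 10538$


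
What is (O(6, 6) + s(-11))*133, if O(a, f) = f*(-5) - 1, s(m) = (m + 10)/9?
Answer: -37240/9 ≈ -4137.8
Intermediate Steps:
s(m) = 10/9 + m/9 (s(m) = (10 + m)*(1/9) = 10/9 + m/9)
O(a, f) = -1 - 5*f (O(a, f) = -5*f - 1 = -1 - 5*f)
(O(6, 6) + s(-11))*133 = ((-1 - 5*6) + (10/9 + (1/9)*(-11)))*133 = ((-1 - 30) + (10/9 - 11/9))*133 = (-31 - 1/9)*133 = -280/9*133 = -37240/9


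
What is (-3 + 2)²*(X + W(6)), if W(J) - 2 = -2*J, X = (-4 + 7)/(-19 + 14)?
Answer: -53/5 ≈ -10.600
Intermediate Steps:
X = -⅗ (X = 3/(-5) = 3*(-⅕) = -⅗ ≈ -0.60000)
W(J) = 2 - 2*J
(-3 + 2)²*(X + W(6)) = (-3 + 2)²*(-⅗ + (2 - 2*6)) = (-1)²*(-⅗ + (2 - 12)) = 1*(-⅗ - 10) = 1*(-53/5) = -53/5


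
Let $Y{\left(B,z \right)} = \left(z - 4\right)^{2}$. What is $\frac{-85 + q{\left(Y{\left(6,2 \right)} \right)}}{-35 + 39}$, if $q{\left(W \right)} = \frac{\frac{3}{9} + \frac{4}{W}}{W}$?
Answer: $- \frac{127}{6} \approx -21.167$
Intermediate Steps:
$Y{\left(B,z \right)} = \left(-4 + z\right)^{2}$
$q{\left(W \right)} = \frac{\frac{1}{3} + \frac{4}{W}}{W}$ ($q{\left(W \right)} = \frac{3 \cdot \frac{1}{9} + \frac{4}{W}}{W} = \frac{\frac{1}{3} + \frac{4}{W}}{W}$)
$\frac{-85 + q{\left(Y{\left(6,2 \right)} \right)}}{-35 + 39} = \frac{-85 + \frac{12 + \left(-4 + 2\right)^{2}}{3 \left(-4 + 2\right)^{4}}}{-35 + 39} = \frac{-85 + \frac{12 + \left(-2\right)^{2}}{3 \cdot 16}}{4} = \left(-85 + \frac{12 + 4}{3 \cdot 16}\right) \frac{1}{4} = \left(-85 + \frac{1}{3} \cdot \frac{1}{16} \cdot 16\right) \frac{1}{4} = \left(-85 + \frac{1}{3}\right) \frac{1}{4} = \left(- \frac{254}{3}\right) \frac{1}{4} = - \frac{127}{6}$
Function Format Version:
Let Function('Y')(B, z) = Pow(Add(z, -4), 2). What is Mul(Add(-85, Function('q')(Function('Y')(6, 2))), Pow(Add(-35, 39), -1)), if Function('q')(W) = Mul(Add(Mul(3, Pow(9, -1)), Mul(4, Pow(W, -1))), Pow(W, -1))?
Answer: Rational(-127, 6) ≈ -21.167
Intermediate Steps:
Function('Y')(B, z) = Pow(Add(-4, z), 2)
Function('q')(W) = Mul(Pow(W, -1), Add(Rational(1, 3), Mul(4, Pow(W, -1)))) (Function('q')(W) = Mul(Add(Mul(3, Rational(1, 9)), Mul(4, Pow(W, -1))), Pow(W, -1)) = Mul(Add(Rational(1, 3), Mul(4, Pow(W, -1))), Pow(W, -1)) = Mul(Pow(W, -1), Add(Rational(1, 3), Mul(4, Pow(W, -1)))))
Mul(Add(-85, Function('q')(Function('Y')(6, 2))), Pow(Add(-35, 39), -1)) = Mul(Add(-85, Mul(Rational(1, 3), Pow(Pow(Add(-4, 2), 2), -2), Add(12, Pow(Add(-4, 2), 2)))), Pow(Add(-35, 39), -1)) = Mul(Add(-85, Mul(Rational(1, 3), Pow(Pow(-2, 2), -2), Add(12, Pow(-2, 2)))), Pow(4, -1)) = Mul(Add(-85, Mul(Rational(1, 3), Pow(4, -2), Add(12, 4))), Rational(1, 4)) = Mul(Add(-85, Mul(Rational(1, 3), Rational(1, 16), 16)), Rational(1, 4)) = Mul(Add(-85, Rational(1, 3)), Rational(1, 4)) = Mul(Rational(-254, 3), Rational(1, 4)) = Rational(-127, 6)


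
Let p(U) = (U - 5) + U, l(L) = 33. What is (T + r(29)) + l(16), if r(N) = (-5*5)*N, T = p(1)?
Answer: -695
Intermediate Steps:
p(U) = -5 + 2*U (p(U) = (-5 + U) + U = -5 + 2*U)
T = -3 (T = -5 + 2*1 = -5 + 2 = -3)
r(N) = -25*N
(T + r(29)) + l(16) = (-3 - 25*29) + 33 = (-3 - 725) + 33 = -728 + 33 = -695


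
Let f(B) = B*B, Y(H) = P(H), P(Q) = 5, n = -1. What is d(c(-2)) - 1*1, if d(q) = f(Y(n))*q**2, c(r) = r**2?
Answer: 399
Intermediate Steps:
Y(H) = 5
f(B) = B**2
d(q) = 25*q**2 (d(q) = 5**2*q**2 = 25*q**2)
d(c(-2)) - 1*1 = 25*((-2)**2)**2 - 1*1 = 25*4**2 - 1 = 25*16 - 1 = 400 - 1 = 399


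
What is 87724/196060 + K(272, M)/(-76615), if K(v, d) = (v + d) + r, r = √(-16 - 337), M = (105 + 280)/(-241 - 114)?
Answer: 23670897918/53325035995 - I*√353/76615 ≈ 0.4439 - 0.00024523*I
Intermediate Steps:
M = -77/71 (M = 385/(-355) = 385*(-1/355) = -77/71 ≈ -1.0845)
r = I*√353 (r = √(-353) = I*√353 ≈ 18.788*I)
K(v, d) = d + v + I*√353 (K(v, d) = (v + d) + I*√353 = (d + v) + I*√353 = d + v + I*√353)
87724/196060 + K(272, M)/(-76615) = 87724/196060 + (-77/71 + 272 + I*√353)/(-76615) = 87724*(1/196060) + (19235/71 + I*√353)*(-1/76615) = 21931/49015 + (-3847/1087933 - I*√353/76615) = 23670897918/53325035995 - I*√353/76615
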